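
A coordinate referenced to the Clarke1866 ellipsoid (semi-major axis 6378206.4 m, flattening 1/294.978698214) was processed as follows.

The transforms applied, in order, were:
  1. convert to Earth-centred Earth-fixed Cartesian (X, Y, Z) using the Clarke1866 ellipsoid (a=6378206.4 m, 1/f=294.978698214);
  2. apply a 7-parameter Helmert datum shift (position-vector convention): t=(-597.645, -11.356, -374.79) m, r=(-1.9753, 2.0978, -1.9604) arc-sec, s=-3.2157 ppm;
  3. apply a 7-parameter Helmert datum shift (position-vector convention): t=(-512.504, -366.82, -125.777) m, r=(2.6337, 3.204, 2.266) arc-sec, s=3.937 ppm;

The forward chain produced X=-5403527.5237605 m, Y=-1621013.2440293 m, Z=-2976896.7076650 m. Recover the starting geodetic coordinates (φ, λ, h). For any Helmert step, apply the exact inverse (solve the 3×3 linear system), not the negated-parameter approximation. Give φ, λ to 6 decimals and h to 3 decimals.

φ=-27.983033°, λ=-163.301402°, h=3939.503 m

start: X=-5403527.5238, Y=-1621013.2440, Z=-2976896.7077 m
→ Helmert⁻¹: X=-5402965.3118, Y=-1620618.6969, Z=-2976822.4448
→ Helmert⁻¹: X=-5402339.3638, Y=-1620635.3929, Z=-2976527.6903
→ geod (Bowring, a=6378206.400): φ=-27.98303300°, λ=-163.30140200°, h=3939.5030 m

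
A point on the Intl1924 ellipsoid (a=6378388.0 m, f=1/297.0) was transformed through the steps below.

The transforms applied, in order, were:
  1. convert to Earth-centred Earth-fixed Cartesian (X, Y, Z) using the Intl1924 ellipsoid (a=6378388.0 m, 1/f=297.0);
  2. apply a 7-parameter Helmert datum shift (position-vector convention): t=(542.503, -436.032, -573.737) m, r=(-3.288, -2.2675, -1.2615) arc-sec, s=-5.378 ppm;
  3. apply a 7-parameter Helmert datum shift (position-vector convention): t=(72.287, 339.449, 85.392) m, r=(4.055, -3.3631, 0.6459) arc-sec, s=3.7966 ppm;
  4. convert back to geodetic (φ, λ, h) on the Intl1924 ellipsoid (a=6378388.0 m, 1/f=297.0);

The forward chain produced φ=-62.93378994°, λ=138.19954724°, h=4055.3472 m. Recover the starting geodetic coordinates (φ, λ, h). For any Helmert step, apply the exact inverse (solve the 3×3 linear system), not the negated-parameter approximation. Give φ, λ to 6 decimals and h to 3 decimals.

φ=-62.926604°, λ=138.208698°, h=3868.114 m

start: φ=-62.933790°, λ=138.199547°, h=4055.347 m
→ ECEF (a=6378388.000, f=1/297.0): X=-2170740.0283, Y=1940896.4534, Z=-5660360.4381
→ Helmert⁻¹: X=-2170890.2892, Y=1940445.1554, Z=-5660427.0914
→ Helmert⁻¹: X=-2171518.5604, Y=1940968.5662, Z=-5659828.9811
→ geod (Bowring, a=6378388.000): φ=-62.92660400°, λ=138.20869800°, h=3868.1140 m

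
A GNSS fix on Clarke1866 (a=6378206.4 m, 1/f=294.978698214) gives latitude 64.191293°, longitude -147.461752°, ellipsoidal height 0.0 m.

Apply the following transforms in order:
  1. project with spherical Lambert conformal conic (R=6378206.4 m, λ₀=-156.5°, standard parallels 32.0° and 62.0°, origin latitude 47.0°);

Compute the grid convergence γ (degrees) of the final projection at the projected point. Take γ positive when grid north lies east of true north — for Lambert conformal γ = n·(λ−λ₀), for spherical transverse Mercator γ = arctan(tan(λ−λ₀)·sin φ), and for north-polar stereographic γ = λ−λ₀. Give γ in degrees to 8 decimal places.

6.68948396

start: φ=64.191293°, λ=-147.461752°, h=0.000 m
→ into lcc (λ₀=-156.5°): φ=64.19129300°, λ−λ₀=9.03824800°
convergence γ = 6.68948396°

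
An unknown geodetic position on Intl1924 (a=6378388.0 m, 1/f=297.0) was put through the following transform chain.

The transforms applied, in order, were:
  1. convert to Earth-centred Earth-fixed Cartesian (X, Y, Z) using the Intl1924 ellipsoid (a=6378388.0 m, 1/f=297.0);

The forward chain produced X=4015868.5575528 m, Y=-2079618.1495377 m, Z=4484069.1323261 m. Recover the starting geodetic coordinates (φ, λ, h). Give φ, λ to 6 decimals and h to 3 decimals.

φ=44.949429°, λ=-27.377387°, h=871.828 m

start: X=4015868.5576, Y=-2079618.1495, Z=4484069.1323 m
→ geod (Bowring, a=6378388.000): φ=44.94942900°, λ=-27.37738700°, h=871.8280 m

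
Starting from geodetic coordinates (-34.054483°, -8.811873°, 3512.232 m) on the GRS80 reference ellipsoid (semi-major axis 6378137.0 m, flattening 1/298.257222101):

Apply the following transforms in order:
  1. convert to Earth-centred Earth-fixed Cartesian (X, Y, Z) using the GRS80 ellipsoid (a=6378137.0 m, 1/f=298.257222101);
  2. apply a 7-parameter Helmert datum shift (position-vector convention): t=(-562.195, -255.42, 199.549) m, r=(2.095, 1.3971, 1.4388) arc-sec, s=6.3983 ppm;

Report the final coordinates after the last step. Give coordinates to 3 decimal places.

start: φ=-34.054483°, λ=-8.811873°, h=3512.232 m
→ ECEF (a=6378137.000, f=1/298.257222101): X=5230313.8562, Y=-810805.2158, Z=-3553421.9542
→ Helmert 7p (PV): X=5229766.7135, Y=-810993.2475, Z=-3553288.8033

X=5229766.713 m, Y=-810993.248 m, Z=-3553288.803 m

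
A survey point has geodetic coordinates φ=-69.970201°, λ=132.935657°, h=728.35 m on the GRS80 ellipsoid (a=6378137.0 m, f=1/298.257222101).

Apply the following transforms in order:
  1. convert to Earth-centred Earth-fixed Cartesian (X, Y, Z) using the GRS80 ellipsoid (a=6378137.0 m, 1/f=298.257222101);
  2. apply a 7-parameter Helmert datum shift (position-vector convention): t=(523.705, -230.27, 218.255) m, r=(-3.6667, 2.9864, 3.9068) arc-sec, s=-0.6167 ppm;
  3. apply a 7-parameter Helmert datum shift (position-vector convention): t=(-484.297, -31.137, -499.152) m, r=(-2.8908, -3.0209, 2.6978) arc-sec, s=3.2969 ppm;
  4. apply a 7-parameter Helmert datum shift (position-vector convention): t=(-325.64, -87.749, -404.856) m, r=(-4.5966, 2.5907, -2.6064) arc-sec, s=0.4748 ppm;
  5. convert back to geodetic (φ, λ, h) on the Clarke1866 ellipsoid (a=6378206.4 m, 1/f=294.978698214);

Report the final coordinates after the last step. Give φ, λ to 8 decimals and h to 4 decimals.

φ=-69.97596573°, λ=132.95563483°, h=1512.9257 m

start: φ=-69.970201°, λ=132.935657°, h=728.350 m
→ ECEF (a=6378137.000, f=1/298.257222101): X=-1492662.8518, Y=1604293.1920, Z=-5970586.4677
→ Helmert 7p (PV): X=-1492255.0576, Y=1603927.5235, Z=-5970371.4382
→ Helmert 7p (PV): X=-1492677.8120, Y=1603798.4818, Z=-5970934.6082
→ Helmert 7p (PV): X=-1493058.8902, Y=1603597.2940, Z=-5971359.2917
→ geod (Bowring, a=6378206.400): φ=-69.97596573°, λ=132.95563483°, h=1512.9257 m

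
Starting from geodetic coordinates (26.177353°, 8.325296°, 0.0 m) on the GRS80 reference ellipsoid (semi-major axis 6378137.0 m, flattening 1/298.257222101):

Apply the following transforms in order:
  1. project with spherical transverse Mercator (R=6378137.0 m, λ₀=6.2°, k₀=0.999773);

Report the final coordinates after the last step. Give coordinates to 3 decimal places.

E=212302.355 m, N=2915125.674 m

start: φ=26.177353°, λ=8.325296°, h=0.000 m
→ tm (R=6378137.0, λ₀=6.2°): E=212302.3546, N=2915125.6741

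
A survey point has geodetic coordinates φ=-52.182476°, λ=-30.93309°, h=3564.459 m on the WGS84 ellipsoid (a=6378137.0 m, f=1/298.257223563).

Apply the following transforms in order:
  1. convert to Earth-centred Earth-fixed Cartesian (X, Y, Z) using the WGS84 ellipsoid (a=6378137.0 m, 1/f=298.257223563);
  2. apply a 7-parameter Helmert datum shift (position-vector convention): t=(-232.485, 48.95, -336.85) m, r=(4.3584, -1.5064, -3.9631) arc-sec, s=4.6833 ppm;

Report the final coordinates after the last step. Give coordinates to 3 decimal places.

X=3363198.642 m, Y=-2015522.055 m, Z=-5018472.383 m

start: φ=-52.182476°, λ=-30.933090°, h=3564.459 m
→ ECEF (a=6378137.000, f=1/298.257223563): X=3363417.4544, Y=-2015602.9748, Z=-5018094.0053
→ Helmert 7p (PV): X=3363198.6425, Y=-2015522.0549, Z=-5018472.3827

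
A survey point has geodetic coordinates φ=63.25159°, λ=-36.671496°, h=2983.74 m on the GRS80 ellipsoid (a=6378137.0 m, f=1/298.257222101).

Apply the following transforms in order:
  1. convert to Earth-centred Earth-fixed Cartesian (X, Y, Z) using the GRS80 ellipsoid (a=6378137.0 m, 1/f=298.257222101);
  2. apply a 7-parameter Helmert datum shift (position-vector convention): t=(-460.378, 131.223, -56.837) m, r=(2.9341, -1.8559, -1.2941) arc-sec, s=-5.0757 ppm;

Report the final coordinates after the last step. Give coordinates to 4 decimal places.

start: φ=63.251590°, λ=-36.671496°, h=2983.740 m
→ ECEF (a=6378137.000, f=1/298.257222101): X=2309703.0274, Y=-1719812.7922, Z=5675318.9976
→ Helmert 7p (PV): X=2309169.0717, Y=-1719768.0614, Z=5675229.6721

X=2309169.0717 m, Y=-1719768.0614 m, Z=5675229.6721 m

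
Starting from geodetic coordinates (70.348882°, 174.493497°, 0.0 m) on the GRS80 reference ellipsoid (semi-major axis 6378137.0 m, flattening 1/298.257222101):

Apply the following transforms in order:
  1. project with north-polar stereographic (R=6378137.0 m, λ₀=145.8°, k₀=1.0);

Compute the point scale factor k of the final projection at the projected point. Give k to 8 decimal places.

start: φ=70.348882°, λ=174.493497°, h=0.000 m
→ into stereo (λ₀=145.8°): φ=70.34888200°, λ−λ₀=28.69349700°
scale k = 1.02999458

1.02999458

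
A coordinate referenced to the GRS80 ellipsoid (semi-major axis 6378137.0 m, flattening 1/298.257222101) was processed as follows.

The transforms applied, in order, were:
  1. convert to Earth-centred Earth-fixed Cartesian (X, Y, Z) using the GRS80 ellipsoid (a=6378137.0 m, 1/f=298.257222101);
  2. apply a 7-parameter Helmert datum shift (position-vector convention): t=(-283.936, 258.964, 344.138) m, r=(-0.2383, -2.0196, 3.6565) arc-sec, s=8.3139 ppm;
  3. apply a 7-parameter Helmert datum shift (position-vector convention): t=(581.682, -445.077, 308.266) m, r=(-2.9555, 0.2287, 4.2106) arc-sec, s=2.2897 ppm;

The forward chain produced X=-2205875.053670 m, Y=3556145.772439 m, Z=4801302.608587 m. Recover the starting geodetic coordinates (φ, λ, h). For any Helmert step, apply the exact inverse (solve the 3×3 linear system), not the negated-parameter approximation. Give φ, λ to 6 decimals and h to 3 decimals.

start: X=-2205875.0537, Y=3556145.7724, Z=4801302.6086 m
→ Helmert⁻¹: X=-2206384.4047, Y=3556558.9537, Z=4801031.8642
→ Helmert⁻¹: X=-2205972.0794, Y=3556303.9827, Z=4800673.5220
→ geod (Bowring, a=6378137.000): φ=49.11057600°, λ=121.81128900°, h=2719.6900 m

φ=49.110576°, λ=121.811289°, h=2719.690 m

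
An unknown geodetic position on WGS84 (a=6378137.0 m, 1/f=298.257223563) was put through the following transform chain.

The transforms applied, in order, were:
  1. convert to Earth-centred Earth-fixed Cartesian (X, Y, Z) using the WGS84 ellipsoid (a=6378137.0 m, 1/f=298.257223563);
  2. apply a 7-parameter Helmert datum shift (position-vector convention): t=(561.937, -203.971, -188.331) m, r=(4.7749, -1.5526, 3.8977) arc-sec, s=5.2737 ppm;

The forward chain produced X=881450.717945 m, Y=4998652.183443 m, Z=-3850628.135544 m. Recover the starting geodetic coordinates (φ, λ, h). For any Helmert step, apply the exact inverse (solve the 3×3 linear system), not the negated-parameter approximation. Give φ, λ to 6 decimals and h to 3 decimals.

start: X=881450.7179, Y=4998652.1834, Z=-3850628.1355 m
→ Helmert⁻¹: X=880949.6104, Y=4998724.0076, Z=-3850541.8470
→ geod (Bowring, a=6378137.000): φ=-37.36992500°, λ=80.00511700°, h=726.4800 m

φ=-37.369925°, λ=80.005117°, h=726.480 m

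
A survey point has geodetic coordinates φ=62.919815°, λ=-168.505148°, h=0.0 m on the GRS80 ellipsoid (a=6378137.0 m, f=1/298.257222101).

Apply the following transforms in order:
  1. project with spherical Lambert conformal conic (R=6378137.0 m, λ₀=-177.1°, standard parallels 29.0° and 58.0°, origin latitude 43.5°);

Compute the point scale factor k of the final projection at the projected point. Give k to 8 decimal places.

1.03088550

start: φ=62.919815°, λ=-168.505148°, h=0.000 m
→ into lcc (λ₀=-177.1°): φ=62.91981500°, λ−λ₀=8.59485200°
scale k = 1.03088550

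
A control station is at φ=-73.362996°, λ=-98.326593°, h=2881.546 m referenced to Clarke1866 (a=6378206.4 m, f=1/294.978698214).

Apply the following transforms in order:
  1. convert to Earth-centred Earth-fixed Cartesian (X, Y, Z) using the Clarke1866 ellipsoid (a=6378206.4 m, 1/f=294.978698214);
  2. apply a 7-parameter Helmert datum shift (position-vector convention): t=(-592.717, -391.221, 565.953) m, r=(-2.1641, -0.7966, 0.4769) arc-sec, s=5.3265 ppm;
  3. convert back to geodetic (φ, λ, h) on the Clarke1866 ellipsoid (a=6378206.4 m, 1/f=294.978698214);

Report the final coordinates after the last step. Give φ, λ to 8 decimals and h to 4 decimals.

start: φ=-73.362996°, λ=-98.326593°, h=2881.546 m
→ ECEF (a=6378206.400, f=1/294.978698214): X=-265396.3150, Y=-1813333.2519, Z=-6091544.1284
→ Helmert 7p (PV): X=-265962.7272, Y=-1813798.6572, Z=-6090992.6217
→ geod (Bowring, a=6378206.400): φ=-73.35692543°, λ=-98.34200289°, h=2508.5101 m

φ=-73.35692543°, λ=-98.34200289°, h=2508.5101 m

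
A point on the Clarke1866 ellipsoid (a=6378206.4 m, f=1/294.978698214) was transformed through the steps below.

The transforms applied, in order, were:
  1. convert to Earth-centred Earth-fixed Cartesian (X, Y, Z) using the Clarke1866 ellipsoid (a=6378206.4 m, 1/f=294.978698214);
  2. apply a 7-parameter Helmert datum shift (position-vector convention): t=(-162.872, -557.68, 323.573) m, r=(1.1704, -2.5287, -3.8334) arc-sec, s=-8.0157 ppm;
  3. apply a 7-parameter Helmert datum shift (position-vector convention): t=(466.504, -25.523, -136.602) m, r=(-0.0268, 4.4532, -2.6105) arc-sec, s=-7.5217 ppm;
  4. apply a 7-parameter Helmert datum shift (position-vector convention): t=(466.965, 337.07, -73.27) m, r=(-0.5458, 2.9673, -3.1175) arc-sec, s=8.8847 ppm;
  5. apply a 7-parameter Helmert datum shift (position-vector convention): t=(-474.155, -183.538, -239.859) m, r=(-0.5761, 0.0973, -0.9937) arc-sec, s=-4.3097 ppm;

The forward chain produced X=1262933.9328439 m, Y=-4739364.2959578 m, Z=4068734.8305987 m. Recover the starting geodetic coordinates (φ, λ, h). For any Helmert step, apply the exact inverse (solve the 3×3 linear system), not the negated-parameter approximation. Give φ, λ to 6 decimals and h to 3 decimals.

start: X=1262933.9328, Y=-4739364.2960, Z=4068734.8306 m
→ Helmert⁻¹: X=1263434.4449, Y=-4739206.4605, Z=4068979.5851
→ Helmert⁻¹: X=1262969.3555, Y=-4739493.0999, Z=4069022.3308
→ Helmert⁻¹: X=1262484.4777, Y=-4739487.7767, Z=4069216.1809
→ Helmert⁻¹: X=1262795.4260, Y=-4738921.5258, Z=4068936.6318
→ geod (Bowring, a=6378206.400): φ=39.87270400°, λ=-75.07893400°, h=3098.0880 m

φ=39.872704°, λ=-75.078934°, h=3098.088 m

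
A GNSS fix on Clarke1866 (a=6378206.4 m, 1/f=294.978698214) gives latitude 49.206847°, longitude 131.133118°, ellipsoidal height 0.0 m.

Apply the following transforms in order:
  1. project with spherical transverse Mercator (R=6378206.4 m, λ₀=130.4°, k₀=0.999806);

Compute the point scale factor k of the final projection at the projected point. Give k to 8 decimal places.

start: φ=49.206847°, λ=131.133118°, h=0.000 m
→ into tm (λ₀=130.4°): φ=49.20684700°, λ−λ₀=0.73311800°
scale k = 0.99984093

0.99984093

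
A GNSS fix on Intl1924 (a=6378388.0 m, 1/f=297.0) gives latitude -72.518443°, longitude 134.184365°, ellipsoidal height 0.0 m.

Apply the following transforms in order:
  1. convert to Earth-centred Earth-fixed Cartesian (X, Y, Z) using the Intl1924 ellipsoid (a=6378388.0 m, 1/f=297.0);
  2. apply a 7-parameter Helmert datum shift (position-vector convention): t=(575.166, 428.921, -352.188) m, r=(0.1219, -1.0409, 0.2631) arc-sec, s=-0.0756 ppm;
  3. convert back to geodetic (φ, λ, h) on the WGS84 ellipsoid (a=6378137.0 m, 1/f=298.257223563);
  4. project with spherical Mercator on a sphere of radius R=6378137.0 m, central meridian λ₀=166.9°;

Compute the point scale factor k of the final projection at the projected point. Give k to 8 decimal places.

3.32917571

start: φ=-72.518443°, λ=134.184365°, h=0.000 m
→ ECEF (a=6378388.000, f=1/297.0): X=-1339537.9075, Y=1378229.3409, Z=-6061458.9243
→ Helmert 7p (PV): X=-1338933.8095, Y=1378660.0313, Z=-6061816.5995
→ geod (Bowring, a=6378137.000): φ=-72.51989297°, λ=134.16250077°, h=475.4000 m
→ into merc (λ₀=166.9°): φ=-72.51989297°, λ−λ₀=-32.73749923°
scale k = 3.32917571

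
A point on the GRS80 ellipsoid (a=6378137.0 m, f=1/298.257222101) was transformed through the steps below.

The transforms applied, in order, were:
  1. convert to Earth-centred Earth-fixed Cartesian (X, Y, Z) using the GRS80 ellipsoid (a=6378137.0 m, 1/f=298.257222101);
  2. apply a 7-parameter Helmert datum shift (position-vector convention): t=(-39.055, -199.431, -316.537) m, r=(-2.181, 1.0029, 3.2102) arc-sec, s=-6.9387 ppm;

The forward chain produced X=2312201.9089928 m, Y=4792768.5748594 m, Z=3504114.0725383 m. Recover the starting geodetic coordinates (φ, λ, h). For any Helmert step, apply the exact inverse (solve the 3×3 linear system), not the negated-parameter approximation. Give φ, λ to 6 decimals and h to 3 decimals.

φ=33.543952°, λ=64.245341°, h=214.445 m

start: X=2312201.9090, Y=4792768.5749, Z=3504114.0725 m
→ Helmert⁻¹: X=2312314.5631, Y=4792928.2194, Z=3504516.8482
→ geod (Bowring, a=6378137.000): φ=33.54395200°, λ=64.24534100°, h=214.4450 m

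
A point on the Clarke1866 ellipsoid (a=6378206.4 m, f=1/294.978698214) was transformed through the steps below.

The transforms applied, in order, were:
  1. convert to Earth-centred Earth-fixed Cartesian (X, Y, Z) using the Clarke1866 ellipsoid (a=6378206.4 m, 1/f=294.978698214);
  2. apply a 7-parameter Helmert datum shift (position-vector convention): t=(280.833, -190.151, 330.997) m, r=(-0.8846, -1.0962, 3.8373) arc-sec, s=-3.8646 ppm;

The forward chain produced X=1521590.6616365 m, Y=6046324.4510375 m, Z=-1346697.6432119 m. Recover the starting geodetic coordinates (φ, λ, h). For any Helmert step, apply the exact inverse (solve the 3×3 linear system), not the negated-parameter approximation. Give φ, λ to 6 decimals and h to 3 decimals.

φ=-12.271453°, λ=75.876459°, h=1596.501 m

start: X=1521590.6616, Y=6046324.4510, Z=-1346697.6432 m
→ Helmert⁻¹: X=1521421.0371, Y=6046515.4422, Z=-1347016.0001
→ geod (Bowring, a=6378206.400): φ=-12.27145300°, λ=75.87645900°, h=1596.5010 m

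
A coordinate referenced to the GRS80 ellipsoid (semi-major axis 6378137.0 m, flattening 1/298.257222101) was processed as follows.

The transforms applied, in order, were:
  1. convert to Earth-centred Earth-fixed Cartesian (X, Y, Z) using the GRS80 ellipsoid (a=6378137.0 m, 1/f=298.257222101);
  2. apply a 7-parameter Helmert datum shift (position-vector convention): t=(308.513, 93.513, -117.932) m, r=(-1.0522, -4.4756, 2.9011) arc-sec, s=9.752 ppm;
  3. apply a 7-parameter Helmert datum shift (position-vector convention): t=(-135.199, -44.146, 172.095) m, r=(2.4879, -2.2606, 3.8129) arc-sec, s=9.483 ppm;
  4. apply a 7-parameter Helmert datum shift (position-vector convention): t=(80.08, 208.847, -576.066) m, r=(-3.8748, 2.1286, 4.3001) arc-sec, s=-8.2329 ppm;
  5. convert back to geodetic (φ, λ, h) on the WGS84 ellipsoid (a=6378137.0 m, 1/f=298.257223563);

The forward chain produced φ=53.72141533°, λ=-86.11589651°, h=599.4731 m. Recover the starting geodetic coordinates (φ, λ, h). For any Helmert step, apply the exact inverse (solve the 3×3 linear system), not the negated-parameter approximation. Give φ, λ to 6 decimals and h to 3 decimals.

φ=53.721689°, λ=-86.121384°, h=1092.193 m

start: φ=53.721415°, λ=-86.115897°, h=599.473 m
→ ECEF (a=6378137.000, f=1/298.257223563): X=256228.3140, Y=-3773922.4522, Z=5118940.6421
→ Helmert⁻¹: X=256018.8271, Y=-3774263.8813, Z=5119490.5973
→ Helmert⁻¹: X=256137.9367, Y=-3774126.9320, Z=5119312.6714
→ Helmert⁻¹: X=255884.9262, Y=-3774213.3531, Z=5119355.8739
→ geod (Bowring, a=6378137.000): φ=53.72168900°, λ=-86.12138400°, h=1092.1930 m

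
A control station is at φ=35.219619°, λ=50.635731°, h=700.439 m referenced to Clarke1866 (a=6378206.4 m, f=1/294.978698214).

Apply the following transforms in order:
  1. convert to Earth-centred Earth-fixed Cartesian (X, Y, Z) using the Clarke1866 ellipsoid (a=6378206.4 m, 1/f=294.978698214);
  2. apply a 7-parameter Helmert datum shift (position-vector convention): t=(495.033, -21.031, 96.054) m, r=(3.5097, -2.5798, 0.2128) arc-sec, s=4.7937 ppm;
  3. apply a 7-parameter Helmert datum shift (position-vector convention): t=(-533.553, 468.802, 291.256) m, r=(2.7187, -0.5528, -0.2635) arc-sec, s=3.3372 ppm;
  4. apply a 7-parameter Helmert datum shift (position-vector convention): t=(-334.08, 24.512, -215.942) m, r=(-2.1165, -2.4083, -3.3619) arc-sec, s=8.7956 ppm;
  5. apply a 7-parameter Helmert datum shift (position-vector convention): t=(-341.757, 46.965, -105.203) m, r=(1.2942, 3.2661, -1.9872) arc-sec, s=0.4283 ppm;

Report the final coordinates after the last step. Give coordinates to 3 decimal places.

start: φ=35.219619°, λ=50.635731°, h=700.439 m
→ ECEF (a=6378206.400, f=1/294.978698214): X=3308942.2227, Y=4033498.0054, Z=3658014.3026
→ Helmert 7p (PV): X=3309403.2046, Y=4033437.4803, Z=3658237.9103
→ Helmert 7p (PV): X=3308876.0441, Y=4033867.2970, Z=3658603.4074
→ Helmert 7p (PV): X=3308594.0987, Y=4033910.8991, Z=3658416.8868
→ Helmert 7p (PV): X=3308350.5516, Y=4033904.7615, Z=3658286.1714

X=3308350.552 m, Y=4033904.762 m, Z=3658286.171 m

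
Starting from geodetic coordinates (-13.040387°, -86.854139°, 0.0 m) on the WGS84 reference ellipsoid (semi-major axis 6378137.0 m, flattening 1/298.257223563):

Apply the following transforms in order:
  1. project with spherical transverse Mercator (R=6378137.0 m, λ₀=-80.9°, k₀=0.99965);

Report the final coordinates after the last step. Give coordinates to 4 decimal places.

start: φ=-13.040387°, λ=-86.854139°, h=0.000 m
→ tm (R=6378137.0, λ₀=-80.9°): E=-646538.4289, N=-1458741.0618

E=-646538.4289 m, N=-1458741.0618 m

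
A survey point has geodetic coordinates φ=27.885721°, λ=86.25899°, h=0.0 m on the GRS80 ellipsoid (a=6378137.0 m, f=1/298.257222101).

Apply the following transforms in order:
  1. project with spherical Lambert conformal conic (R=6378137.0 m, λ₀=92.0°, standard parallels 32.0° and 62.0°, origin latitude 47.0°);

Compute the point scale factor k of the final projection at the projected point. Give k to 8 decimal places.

1.02016988

start: φ=27.885721°, λ=86.258990°, h=0.000 m
→ into lcc (λ₀=92.0°): φ=27.88572100°, λ−λ₀=-5.74101000°
scale k = 1.02016988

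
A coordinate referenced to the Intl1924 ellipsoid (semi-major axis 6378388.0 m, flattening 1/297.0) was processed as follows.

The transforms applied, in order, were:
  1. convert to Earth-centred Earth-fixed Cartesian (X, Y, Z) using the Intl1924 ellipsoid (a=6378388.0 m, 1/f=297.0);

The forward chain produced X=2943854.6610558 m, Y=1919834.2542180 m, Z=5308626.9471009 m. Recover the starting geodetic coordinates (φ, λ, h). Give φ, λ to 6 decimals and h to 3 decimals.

start: X=2943854.6611, Y=1919834.2542, Z=5308626.9471 m
→ geod (Bowring, a=6378388.000): φ=56.67123900°, λ=33.11037300°, h=3164.0150 m

φ=56.671239°, λ=33.110373°, h=3164.015 m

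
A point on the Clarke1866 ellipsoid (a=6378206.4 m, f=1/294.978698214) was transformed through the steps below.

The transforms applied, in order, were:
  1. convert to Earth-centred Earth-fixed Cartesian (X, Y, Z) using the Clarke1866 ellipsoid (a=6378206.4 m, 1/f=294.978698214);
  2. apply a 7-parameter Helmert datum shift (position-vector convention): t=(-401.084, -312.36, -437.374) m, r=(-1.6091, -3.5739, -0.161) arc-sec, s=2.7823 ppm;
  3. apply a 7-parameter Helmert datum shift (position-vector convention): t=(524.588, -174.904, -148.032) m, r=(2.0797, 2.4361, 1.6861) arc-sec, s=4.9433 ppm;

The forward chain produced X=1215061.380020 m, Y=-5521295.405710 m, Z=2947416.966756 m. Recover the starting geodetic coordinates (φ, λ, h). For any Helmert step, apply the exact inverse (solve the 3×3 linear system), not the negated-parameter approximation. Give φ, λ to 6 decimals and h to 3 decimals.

start: X=1215061.3800, Y=-5521295.4057, Z=2947416.9668 m
→ Helmert⁻¹: X=1214450.8435, Y=-5521073.4169, Z=2947620.4386
→ Helmert⁻¹: X=1214903.9357, Y=-5520767.7458, Z=2947985.4917
→ geod (Bowring, a=6378206.400): φ=27.70198500°, λ=-77.58926500°, h=1816.6610 m

φ=27.701985°, λ=-77.589265°, h=1816.661 m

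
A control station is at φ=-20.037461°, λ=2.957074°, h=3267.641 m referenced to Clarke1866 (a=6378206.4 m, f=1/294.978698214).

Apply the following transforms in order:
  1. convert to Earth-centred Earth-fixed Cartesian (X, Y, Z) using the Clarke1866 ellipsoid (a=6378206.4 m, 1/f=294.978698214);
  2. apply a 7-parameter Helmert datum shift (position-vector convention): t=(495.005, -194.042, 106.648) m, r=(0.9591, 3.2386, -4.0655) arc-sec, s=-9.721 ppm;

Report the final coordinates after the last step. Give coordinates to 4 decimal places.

X=5990000.7254 m, Y=309096.6598 m, Z=-2172548.4815 m

start: φ=-20.037461°, λ=2.957074°, h=3267.641 m
→ ECEF (a=6378206.400, f=1/294.978698214): X=5989591.9587, Y=309401.6617, Z=-2172583.6451
→ Helmert 7p (PV): X=5990000.7254, Y=309096.6598, Z=-2172548.4815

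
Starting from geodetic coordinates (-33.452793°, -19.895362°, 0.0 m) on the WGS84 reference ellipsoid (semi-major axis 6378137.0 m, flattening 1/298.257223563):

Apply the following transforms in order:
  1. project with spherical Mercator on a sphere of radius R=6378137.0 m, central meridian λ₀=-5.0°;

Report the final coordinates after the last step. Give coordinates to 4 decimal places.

E=-1658144.1130 m, N=-3955560.0415 m

start: φ=-33.452793°, λ=-19.895362°, h=0.000 m
→ merc (R=6378137.0, λ₀=-5.0°): E=-1658144.1130, N=-3955560.0415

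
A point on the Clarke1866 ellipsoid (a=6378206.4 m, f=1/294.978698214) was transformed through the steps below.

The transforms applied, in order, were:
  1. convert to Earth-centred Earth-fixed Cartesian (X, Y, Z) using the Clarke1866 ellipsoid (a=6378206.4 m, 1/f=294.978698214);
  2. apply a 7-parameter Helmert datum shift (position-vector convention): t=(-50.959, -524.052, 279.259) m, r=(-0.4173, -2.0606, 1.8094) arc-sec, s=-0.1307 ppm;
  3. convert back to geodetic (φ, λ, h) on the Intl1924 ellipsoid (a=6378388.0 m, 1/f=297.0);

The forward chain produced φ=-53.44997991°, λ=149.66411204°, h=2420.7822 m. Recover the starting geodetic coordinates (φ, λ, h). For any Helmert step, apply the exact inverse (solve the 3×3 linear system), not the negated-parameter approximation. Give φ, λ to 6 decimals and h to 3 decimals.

start: φ=-53.449980°, λ=149.664112°, h=2420.782 m
→ ECEF (a=6378388.000, f=1/297.0): X=-3286773.3698, Y=1923397.9936, Z=-5102571.0458
→ Helmert⁻¹: X=-3286756.9404, Y=1923961.4528, Z=-5102814.2444
→ geod (Bowring, a=6378206.400): φ=-53.45059000°, λ=149.65667100°, h=3053.2650 m

φ=-53.450590°, λ=149.656671°, h=3053.265 m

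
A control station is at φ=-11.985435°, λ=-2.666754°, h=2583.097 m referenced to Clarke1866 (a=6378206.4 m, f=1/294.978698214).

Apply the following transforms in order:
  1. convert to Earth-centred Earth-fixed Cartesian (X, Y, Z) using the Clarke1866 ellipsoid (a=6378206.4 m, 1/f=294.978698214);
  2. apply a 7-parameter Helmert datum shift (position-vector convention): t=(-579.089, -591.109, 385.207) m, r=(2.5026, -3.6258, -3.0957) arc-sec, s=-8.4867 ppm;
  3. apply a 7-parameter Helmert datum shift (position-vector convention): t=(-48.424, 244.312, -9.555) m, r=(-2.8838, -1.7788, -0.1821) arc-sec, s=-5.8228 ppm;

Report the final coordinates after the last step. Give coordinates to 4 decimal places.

start: φ=-11.985435°, λ=-2.666754°, h=2583.097 m
→ ECEF (a=6378206.400, f=1/294.978698214): X=6235841.2697, Y=-290448.5006, Z=-1316280.9270
→ Helmert 7p (PV): X=6235228.0378, Y=-291114.7635, Z=-1315778.4581
→ Helmert 7p (PV): X=6235154.3973, Y=-290892.6569, Z=-1315722.5100

X=6235154.3973 m, Y=-290892.6569 m, Z=-1315722.5100 m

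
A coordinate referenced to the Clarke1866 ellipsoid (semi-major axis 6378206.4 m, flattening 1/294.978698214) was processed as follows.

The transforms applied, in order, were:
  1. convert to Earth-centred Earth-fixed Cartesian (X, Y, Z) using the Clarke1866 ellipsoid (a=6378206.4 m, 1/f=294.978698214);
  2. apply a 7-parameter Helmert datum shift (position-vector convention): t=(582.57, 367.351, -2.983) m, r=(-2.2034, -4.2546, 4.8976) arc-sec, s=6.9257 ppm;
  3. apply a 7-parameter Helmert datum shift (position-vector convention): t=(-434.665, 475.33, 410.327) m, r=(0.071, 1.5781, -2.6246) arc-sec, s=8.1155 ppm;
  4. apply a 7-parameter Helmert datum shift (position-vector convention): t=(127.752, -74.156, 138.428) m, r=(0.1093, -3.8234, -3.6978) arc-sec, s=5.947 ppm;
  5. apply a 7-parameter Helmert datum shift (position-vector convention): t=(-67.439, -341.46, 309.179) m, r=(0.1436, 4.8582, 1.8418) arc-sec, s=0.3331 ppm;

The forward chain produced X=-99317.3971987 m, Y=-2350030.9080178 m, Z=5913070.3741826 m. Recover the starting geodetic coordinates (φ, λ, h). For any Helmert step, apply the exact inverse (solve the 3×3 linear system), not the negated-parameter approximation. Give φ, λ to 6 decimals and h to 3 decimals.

start: X=-99317.3972, Y=-2350030.9080, Z=5913070.3742 m
→ Helmert⁻¹: X=-99410.1707, Y=-2349683.6613, Z=5912758.5200
→ Helmert⁻¹: X=-99385.6106, Y=-2349594.1809, Z=5912588.0172
→ Helmert⁻¹: X=-98965.4723, Y=-2350049.6632, Z=5912129.7621
→ Helmert⁻¹: X=-99481.2153, Y=-2350461.5290, Z=5912068.7432
→ geod (Bowring, a=6378206.400): φ=68.43438300°, λ=-92.42354700°, h=3422.5820 m

φ=68.434383°, λ=-92.423547°, h=3422.582 m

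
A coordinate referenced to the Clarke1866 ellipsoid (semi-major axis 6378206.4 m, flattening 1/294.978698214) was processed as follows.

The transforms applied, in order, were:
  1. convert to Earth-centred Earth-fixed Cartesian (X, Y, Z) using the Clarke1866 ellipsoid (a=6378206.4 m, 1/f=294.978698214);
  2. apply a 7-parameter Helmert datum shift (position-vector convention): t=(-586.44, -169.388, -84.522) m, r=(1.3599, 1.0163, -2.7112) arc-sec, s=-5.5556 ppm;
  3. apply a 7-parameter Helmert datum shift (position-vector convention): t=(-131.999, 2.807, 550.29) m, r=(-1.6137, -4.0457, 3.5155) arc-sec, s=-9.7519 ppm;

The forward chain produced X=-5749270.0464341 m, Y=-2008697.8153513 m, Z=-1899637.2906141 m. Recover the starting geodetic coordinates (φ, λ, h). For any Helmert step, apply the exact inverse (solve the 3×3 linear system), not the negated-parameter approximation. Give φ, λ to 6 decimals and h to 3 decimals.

φ=-17.440026°, λ=-160.741029°, h=2724.003 m

start: X=-5749270.0464, Y=-2008697.8154, Z=-1899637.2906 m
→ Helmert⁻¹: X=-5749265.6159, Y=-2008607.3575, Z=-1900109.0587
→ Helmert⁻¹: X=-5748675.3508, Y=-2008537.2167, Z=-1900050.1750
→ geod (Bowring, a=6378206.400): φ=-17.44002600°, λ=-160.74102900°, h=2724.0030 m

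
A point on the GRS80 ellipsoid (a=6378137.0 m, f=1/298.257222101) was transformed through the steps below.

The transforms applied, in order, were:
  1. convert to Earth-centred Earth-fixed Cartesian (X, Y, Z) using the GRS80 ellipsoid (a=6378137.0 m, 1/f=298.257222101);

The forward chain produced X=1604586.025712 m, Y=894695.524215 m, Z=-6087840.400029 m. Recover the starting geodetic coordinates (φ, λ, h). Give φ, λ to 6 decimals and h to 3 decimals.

φ=-73.313575°, λ=29.143448°, h=478.538 m

start: X=1604586.0257, Y=894695.5242, Z=-6087840.4000 m
→ geod (Bowring, a=6378137.000): φ=-73.31357500°, λ=29.14344800°, h=478.5380 m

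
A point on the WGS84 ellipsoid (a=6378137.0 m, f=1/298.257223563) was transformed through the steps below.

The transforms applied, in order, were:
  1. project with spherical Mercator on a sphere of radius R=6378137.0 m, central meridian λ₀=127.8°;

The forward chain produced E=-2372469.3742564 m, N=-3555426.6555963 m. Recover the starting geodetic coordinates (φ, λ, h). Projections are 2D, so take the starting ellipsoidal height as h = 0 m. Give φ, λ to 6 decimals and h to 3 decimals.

φ=-30.402760°, λ=106.487745°, h=0.000 m

start: E=-2372469.3743, N=-3555426.6556 m
→ merc⁻¹: φ=-30.40276000°, λ=106.48774500°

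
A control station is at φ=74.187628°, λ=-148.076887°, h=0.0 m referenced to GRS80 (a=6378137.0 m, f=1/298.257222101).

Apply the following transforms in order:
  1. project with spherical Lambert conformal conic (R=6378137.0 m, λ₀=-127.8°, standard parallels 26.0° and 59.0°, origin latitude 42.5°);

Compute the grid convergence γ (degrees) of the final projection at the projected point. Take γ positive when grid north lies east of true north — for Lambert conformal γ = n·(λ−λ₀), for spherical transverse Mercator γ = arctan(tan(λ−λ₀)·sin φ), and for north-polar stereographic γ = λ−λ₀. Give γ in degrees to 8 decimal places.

start: φ=74.187628°, λ=-148.076887°, h=0.000 m
→ into lcc (λ₀=-127.8°): φ=74.18762800°, λ−λ₀=-20.27688700°
convergence γ = -13.89841646°

-13.89841646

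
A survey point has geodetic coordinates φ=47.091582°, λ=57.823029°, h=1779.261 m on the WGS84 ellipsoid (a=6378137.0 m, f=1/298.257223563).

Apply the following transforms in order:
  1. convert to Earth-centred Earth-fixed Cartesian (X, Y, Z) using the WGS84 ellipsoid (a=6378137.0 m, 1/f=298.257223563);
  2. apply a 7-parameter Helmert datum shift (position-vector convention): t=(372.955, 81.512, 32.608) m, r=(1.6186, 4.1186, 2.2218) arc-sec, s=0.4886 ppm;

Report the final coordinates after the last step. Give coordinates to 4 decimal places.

start: φ=47.091582°, λ=57.823029°, h=1779.261 m
→ ECEF (a=6378137.000, f=1/298.257223563): X=2317302.9094, Y=3683096.7323, Z=4650005.6921
→ Helmert 7p (PV): X=2317730.1730, Y=3683168.5154, Z=4650023.2033

X=2317730.1730 m, Y=3683168.5154 m, Z=4650023.2033 m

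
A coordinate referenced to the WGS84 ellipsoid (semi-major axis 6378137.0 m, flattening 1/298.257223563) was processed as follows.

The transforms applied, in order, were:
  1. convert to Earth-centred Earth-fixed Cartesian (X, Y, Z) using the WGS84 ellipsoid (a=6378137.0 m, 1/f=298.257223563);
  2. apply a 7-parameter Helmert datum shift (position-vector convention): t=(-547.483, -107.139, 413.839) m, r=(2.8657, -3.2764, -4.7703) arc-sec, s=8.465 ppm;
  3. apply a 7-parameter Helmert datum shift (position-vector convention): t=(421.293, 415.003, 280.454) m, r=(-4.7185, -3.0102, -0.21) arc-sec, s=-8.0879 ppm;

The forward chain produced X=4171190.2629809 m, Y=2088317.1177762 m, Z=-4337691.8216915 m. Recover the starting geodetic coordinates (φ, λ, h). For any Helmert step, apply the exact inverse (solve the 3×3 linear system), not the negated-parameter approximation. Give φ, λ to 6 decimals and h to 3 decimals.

start: X=4171190.2630, Y=2088317.1178, Z=-4337691.8217 m
→ Helmert⁻¹: X=4170737.2687, Y=2088022.4842, Z=-4338020.4628
→ Helmert⁻¹: X=4171132.2348, Y=2088148.1374, Z=-4338492.8446
→ geod (Bowring, a=6378137.000): φ=-43.11731800°, λ=26.59341800°, h=2148.1250 m

φ=-43.117318°, λ=26.593418°, h=2148.125 m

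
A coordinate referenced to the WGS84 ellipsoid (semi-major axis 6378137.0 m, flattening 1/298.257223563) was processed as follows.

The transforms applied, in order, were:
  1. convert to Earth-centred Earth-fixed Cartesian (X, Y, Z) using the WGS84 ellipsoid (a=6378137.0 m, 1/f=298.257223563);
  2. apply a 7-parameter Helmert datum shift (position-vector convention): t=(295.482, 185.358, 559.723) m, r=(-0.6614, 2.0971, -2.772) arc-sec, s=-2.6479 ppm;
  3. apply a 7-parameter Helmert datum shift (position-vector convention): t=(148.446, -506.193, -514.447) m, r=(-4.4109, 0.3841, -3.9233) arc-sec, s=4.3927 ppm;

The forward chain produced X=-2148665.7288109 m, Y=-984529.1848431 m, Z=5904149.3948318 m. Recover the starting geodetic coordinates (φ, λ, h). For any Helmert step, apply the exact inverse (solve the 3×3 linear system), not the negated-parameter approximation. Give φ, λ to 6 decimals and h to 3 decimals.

φ=68.312174°, λ=-155.389726°, h=-5.103 m

start: X=-2148665.7288, Y=-984529.1848, Z=5904149.3948 m
→ Helmert⁻¹: X=-2148797.0112, Y=-984185.8090, Z=5904612.8566
→ Helmert⁻¹: X=-2149144.9807, Y=-984421.5876, Z=5904043.7600
→ geod (Bowring, a=6378137.000): φ=68.31217400°, λ=-155.38972600°, h=-5.1030 m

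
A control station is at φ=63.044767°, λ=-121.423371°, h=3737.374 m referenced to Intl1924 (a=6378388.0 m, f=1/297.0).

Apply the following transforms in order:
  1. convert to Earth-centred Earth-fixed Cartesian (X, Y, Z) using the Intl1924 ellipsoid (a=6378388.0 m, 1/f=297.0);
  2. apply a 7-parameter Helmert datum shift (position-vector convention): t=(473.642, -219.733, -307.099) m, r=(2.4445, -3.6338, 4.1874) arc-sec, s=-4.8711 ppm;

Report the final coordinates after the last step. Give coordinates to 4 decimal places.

start: φ=63.044767°, λ=-121.423371°, h=3737.374 m
→ ECEF (a=6378388.000, f=1/297.0): X=-1512319.6751, Y=-2475306.3551, Z=5665698.6012
→ Helmert 7p (PV): X=-1511888.2283, Y=-2475611.8777, Z=5665307.9259

X=-1511888.2283 m, Y=-2475611.8777 m, Z=5665307.9259 m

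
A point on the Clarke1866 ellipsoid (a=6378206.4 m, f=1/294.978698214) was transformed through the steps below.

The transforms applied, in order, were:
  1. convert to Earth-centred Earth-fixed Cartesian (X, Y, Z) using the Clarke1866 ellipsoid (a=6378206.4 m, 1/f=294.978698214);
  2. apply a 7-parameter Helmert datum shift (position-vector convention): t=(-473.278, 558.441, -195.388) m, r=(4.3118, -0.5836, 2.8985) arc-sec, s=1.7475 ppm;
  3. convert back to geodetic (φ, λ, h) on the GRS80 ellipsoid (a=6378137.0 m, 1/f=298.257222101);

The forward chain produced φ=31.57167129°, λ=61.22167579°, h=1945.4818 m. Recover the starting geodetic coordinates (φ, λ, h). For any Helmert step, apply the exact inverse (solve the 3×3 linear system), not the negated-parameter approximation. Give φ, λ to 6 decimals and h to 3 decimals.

start: φ=31.571671°, λ=61.221676°, h=1945.482 m
→ ECEF (a=6378137.000, f=1/298.257222101): X=2619289.2946, Y=4768742.0649, Z=3321078.7826
→ Helmert⁻¹: X=2619834.3958, Y=4768207.9029, Z=3321161.2787
→ geod (Bowring, a=6378206.400): φ=31.57518700°, λ=61.21393600°, h=1809.0780 m

φ=31.575187°, λ=61.213936°, h=1809.078 m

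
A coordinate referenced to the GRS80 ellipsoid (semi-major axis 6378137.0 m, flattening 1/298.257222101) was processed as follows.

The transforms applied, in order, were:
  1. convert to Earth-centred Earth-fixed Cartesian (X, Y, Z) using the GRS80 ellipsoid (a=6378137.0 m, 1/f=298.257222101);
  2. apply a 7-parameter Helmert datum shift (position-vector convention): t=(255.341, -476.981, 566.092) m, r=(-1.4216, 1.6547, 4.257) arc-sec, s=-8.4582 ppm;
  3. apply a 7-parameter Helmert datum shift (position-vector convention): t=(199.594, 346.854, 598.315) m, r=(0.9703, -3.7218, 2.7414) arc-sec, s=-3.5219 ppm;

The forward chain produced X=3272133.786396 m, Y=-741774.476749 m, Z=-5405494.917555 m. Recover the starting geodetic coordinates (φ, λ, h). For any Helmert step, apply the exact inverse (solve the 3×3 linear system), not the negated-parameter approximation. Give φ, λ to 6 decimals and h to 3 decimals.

φ=-58.354249°, λ=-12.774257°, h=253.242 m

start: X=3272133.7864, Y=-741774.4767, Z=-5405494.9176 m
→ Helmert⁻¹: X=3271838.3038, Y=-742192.8608, Z=-5406167.8173
→ Helmert⁻¹: X=3271638.7003, Y=-741752.4112, Z=-5406758.5074
→ geod (Bowring, a=6378137.000): φ=-58.35424900°, λ=-12.77425700°, h=253.2420 m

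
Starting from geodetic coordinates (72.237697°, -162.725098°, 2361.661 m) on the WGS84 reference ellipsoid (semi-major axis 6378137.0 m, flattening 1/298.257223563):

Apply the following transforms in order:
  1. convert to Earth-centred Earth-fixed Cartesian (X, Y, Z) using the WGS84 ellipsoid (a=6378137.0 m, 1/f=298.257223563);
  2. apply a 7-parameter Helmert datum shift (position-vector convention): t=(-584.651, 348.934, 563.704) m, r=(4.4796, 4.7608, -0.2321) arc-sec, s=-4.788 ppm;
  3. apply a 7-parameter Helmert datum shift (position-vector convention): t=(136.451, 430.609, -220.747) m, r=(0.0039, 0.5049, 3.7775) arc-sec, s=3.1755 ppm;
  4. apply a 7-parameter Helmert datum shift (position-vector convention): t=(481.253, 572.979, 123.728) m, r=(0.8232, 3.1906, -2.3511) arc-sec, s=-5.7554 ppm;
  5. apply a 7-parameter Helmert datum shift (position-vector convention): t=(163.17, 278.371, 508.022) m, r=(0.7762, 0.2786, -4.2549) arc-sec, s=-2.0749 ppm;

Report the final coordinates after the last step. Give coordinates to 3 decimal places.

X=-1863891.196 m, Y=-578300.002 m, Z=6055058.786 m

start: φ=72.237697°, λ=-162.725098°, h=2361.661 m
→ ECEF (a=6378137.000, f=1/298.257223563): X=-1864352.8328, Y=-579785.4748, Z=6054079.3833
→ Helmert 7p (PV): X=-1864789.4761, Y=-579563.1470, Z=6054644.5398
→ Helmert 7p (PV): X=-1864633.5119, Y=-579168.6445, Z=6054447.5730
→ Helmert 7p (PV): X=-1864054.4764, Y=-578595.2414, Z=6054562.9867
→ Helmert 7p (PV): X=-1863891.1962, Y=-578300.0016, Z=6055058.7865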